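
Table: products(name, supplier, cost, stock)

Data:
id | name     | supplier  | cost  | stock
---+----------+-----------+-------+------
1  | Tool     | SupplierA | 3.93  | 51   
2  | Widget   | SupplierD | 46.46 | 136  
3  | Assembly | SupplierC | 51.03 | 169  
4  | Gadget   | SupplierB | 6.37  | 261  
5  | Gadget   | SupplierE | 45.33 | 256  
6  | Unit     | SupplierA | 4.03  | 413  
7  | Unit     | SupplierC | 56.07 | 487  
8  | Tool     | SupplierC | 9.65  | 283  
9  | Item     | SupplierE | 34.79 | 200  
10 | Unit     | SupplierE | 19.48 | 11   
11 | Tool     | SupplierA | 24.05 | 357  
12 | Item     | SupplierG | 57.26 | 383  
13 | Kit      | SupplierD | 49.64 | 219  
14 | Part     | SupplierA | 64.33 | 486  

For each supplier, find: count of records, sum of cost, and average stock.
SELECT supplier,
       COUNT(*) as cnt,
       SUM(cost) as total_cost,
       AVG(stock) as avg_stock
FROM products
GROUP BY supplier

Result:
  SupplierA: 4 records, 96.34 total cost, 326.75 avg stock
  SupplierB: 1 records, 6.37 total cost, 261.00 avg stock
  SupplierC: 3 records, 116.75 total cost, 313.00 avg stock
  SupplierD: 2 records, 96.10 total cost, 177.50 avg stock
  SupplierE: 3 records, 99.60 total cost, 155.67 avg stock
  SupplierG: 1 records, 57.26 total cost, 383.00 avg stock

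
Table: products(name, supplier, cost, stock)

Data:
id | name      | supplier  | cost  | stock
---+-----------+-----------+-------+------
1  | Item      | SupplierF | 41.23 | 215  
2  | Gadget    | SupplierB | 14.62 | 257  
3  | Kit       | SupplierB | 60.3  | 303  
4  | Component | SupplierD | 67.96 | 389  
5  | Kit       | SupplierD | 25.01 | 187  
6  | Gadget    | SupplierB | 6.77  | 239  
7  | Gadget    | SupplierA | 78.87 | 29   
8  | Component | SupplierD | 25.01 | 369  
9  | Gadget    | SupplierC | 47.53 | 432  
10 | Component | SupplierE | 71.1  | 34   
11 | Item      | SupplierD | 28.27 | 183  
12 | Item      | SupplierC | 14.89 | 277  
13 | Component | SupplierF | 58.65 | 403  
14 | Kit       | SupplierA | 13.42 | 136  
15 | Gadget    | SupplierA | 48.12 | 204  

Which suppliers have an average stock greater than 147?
SELECT supplier, AVG(stock)
FROM products
GROUP BY supplier
HAVING AVG(stock) > 147

Result:
  SupplierB: avg=266.33
  SupplierC: avg=354.50
  SupplierD: avg=282.00
  SupplierF: avg=309.00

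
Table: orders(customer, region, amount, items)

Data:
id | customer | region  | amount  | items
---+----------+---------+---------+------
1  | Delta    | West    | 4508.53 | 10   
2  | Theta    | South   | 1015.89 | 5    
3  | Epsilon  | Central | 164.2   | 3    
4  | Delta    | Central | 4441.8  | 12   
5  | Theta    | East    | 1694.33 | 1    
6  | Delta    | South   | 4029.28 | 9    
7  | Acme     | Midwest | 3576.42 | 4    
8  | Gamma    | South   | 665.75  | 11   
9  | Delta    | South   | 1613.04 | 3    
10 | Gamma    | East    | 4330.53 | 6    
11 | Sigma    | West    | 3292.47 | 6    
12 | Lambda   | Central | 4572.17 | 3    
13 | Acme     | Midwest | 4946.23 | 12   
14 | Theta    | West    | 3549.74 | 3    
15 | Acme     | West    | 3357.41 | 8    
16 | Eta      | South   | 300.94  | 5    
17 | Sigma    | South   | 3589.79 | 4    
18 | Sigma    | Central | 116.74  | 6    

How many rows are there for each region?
SELECT region, COUNT(*) as count
FROM orders
GROUP BY region

Result:
  Central: 4
  East: 2
  Midwest: 2
  South: 6
  West: 4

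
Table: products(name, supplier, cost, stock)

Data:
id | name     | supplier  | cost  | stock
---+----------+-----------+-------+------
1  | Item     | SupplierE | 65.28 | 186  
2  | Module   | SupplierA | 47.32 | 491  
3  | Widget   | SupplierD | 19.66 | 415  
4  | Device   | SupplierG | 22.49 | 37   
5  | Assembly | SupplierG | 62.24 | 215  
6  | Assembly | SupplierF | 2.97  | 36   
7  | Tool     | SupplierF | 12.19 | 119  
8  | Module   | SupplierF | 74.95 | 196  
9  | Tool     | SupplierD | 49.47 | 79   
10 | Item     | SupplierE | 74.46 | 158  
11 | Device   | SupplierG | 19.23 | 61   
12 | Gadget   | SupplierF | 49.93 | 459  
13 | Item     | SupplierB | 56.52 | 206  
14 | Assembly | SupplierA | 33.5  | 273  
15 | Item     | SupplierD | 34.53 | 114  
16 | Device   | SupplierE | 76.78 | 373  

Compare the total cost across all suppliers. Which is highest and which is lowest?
SELECT supplier, SUM(cost)
FROM products
GROUP BY supplier
ORDER BY SUM(cost)

All groups:
  SupplierB: 56.52
  SupplierA: 80.82
  SupplierD: 103.66
  SupplierG: 103.96
  SupplierF: 140.04
  SupplierE: 216.52

Highest: SupplierE (216.52)
Lowest: SupplierB (56.52)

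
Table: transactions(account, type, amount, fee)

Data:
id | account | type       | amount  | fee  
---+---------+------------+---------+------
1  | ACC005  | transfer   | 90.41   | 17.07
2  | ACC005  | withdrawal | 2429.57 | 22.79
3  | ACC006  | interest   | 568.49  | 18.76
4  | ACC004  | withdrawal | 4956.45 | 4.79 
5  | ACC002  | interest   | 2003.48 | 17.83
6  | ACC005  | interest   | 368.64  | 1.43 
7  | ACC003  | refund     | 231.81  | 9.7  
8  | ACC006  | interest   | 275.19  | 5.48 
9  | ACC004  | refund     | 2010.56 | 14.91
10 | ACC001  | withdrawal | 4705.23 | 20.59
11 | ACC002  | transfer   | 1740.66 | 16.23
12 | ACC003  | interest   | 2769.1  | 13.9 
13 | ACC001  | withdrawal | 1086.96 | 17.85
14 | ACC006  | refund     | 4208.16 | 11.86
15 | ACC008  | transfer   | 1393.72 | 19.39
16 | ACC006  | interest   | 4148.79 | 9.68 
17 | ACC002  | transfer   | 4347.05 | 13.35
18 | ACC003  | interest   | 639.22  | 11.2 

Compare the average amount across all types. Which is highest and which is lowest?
SELECT type, AVG(amount)
FROM transactions
GROUP BY type
ORDER BY AVG(amount)

All groups:
  interest: 1538.99
  transfer: 1892.96
  refund: 2150.18
  withdrawal: 3294.55

Highest: withdrawal (3294.55)
Lowest: interest (1538.99)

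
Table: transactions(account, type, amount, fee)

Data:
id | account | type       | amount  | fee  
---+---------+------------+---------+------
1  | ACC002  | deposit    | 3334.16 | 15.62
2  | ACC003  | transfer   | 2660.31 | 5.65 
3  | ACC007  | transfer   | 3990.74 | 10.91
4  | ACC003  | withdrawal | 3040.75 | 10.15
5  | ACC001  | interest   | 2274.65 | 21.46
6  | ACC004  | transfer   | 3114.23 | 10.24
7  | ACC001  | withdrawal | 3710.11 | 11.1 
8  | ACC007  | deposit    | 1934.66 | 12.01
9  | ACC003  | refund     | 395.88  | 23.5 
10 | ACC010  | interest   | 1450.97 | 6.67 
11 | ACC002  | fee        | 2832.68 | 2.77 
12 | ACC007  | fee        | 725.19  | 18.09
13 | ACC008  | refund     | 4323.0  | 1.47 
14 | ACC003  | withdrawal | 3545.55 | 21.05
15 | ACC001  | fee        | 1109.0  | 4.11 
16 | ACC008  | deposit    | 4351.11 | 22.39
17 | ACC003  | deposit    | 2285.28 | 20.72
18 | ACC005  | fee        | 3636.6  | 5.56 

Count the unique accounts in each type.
SELECT type, COUNT(DISTINCT account)
FROM transactions
GROUP BY type

Result:
  deposit: 4 distinct
  fee: 4 distinct
  interest: 2 distinct
  refund: 2 distinct
  transfer: 3 distinct
  withdrawal: 2 distinct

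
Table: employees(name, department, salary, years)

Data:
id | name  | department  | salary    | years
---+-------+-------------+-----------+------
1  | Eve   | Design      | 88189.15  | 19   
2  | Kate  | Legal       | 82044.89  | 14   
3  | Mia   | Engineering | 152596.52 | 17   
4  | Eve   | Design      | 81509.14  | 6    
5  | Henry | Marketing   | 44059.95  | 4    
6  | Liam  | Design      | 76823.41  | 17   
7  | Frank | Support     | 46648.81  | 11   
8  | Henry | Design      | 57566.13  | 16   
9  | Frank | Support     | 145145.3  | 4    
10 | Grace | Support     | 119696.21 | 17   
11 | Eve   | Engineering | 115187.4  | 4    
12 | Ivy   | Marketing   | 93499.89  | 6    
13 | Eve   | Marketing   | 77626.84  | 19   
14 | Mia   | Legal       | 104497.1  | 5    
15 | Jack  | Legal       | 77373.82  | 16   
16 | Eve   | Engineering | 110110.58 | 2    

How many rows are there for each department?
SELECT department, COUNT(*) as count
FROM employees
GROUP BY department

Result:
  Design: 4
  Engineering: 3
  Legal: 3
  Marketing: 3
  Support: 3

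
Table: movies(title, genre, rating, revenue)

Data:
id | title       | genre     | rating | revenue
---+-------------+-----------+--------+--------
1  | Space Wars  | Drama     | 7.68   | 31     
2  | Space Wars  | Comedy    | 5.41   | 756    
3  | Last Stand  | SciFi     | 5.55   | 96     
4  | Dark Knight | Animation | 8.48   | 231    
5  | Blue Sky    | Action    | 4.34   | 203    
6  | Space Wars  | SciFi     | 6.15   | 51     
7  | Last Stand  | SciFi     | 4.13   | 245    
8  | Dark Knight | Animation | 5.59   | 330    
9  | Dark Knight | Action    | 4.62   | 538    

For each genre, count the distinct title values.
SELECT genre, COUNT(DISTINCT title)
FROM movies
GROUP BY genre

Result:
  Action: 2 distinct
  Animation: 1 distinct
  Comedy: 1 distinct
  Drama: 1 distinct
  SciFi: 2 distinct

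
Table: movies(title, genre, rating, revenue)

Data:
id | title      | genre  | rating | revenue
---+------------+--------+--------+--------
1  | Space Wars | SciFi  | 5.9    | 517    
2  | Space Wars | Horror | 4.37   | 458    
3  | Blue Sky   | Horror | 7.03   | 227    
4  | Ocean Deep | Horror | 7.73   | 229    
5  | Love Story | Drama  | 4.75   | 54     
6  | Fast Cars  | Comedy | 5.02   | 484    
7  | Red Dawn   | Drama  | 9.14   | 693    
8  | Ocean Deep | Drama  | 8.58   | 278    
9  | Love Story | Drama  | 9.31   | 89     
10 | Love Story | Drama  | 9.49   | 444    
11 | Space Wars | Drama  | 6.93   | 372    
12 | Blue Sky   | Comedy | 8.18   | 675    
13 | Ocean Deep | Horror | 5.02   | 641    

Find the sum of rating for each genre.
SELECT genre, SUM(rating) as result
FROM movies
GROUP BY genre

Result:
  Comedy: 13.20
  Drama: 48.20
  Horror: 24.15
  SciFi: 5.90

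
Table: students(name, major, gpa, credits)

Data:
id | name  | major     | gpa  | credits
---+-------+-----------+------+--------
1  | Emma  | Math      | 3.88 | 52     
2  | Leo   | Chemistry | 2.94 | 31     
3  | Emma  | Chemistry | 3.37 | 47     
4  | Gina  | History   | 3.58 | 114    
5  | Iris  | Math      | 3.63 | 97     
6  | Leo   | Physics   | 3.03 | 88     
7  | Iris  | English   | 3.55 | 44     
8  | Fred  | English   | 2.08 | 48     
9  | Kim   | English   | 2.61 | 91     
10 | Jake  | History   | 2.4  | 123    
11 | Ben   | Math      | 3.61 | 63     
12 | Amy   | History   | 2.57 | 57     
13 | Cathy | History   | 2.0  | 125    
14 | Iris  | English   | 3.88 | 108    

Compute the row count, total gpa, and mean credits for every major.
SELECT major,
       COUNT(*) as cnt,
       SUM(gpa) as total_gpa,
       AVG(credits) as avg_credits
FROM students
GROUP BY major

Result:
  Chemistry: 2 records, 6.31 total gpa, 39.00 avg credits
  English: 4 records, 12.12 total gpa, 72.75 avg credits
  History: 4 records, 10.55 total gpa, 104.75 avg credits
  Math: 3 records, 11.12 total gpa, 70.67 avg credits
  Physics: 1 records, 3.03 total gpa, 88.00 avg credits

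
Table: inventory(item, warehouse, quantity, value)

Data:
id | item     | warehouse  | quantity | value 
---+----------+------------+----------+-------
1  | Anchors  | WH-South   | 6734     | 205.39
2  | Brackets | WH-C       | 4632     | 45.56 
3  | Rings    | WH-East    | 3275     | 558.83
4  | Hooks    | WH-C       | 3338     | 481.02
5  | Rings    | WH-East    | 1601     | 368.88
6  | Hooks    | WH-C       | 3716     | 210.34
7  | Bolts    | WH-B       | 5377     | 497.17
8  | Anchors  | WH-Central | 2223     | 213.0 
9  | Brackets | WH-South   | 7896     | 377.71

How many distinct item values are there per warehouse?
SELECT warehouse, COUNT(DISTINCT item)
FROM inventory
GROUP BY warehouse

Result:
  WH-B: 1 distinct
  WH-C: 2 distinct
  WH-Central: 1 distinct
  WH-East: 1 distinct
  WH-South: 2 distinct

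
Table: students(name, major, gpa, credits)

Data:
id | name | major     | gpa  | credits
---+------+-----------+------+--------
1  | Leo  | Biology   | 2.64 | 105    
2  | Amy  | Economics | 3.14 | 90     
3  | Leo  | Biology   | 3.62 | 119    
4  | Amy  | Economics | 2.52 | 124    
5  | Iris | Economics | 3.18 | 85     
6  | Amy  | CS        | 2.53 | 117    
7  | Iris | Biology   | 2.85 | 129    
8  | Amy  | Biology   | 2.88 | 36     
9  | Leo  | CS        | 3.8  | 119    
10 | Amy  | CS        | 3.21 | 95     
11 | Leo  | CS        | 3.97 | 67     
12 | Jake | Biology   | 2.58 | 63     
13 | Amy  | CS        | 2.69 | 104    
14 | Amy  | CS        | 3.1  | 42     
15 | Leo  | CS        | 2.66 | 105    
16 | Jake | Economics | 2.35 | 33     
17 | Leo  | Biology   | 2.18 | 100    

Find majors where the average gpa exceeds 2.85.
SELECT major, AVG(gpa)
FROM students
GROUP BY major
HAVING AVG(gpa) > 2.85

Result:
  CS: avg=3.14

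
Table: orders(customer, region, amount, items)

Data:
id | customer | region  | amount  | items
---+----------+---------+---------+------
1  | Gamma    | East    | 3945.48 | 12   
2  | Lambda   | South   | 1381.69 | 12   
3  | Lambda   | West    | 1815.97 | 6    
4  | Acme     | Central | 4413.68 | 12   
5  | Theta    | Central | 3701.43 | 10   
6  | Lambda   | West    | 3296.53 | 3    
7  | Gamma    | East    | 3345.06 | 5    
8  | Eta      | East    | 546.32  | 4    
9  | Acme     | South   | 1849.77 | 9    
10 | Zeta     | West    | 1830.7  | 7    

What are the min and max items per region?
SELECT region, MIN(items), MAX(items)
FROM orders
GROUP BY region

Result:
  Central: min=10, max=12
  East: min=4, max=12
  South: min=9, max=12
  West: min=3, max=7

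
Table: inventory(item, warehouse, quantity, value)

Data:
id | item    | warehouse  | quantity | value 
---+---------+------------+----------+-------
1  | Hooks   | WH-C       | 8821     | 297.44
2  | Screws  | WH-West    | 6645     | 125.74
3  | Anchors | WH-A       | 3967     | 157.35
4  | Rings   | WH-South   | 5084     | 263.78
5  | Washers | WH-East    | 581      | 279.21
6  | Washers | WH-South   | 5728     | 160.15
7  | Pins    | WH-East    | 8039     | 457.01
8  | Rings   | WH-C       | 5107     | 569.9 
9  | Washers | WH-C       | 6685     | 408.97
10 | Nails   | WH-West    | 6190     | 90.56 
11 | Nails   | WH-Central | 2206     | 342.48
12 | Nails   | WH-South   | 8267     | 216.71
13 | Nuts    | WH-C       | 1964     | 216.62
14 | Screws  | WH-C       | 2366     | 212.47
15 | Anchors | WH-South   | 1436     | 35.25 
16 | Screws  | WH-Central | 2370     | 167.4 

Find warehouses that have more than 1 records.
SELECT warehouse, COUNT(*) as cnt
FROM inventory
GROUP BY warehouse
HAVING COUNT(*) > 1

Result:
  WH-C: 5
  WH-Central: 2
  WH-East: 2
  WH-South: 4
  WH-West: 2

Note: HAVING filters groups after aggregation, WHERE filters rows before.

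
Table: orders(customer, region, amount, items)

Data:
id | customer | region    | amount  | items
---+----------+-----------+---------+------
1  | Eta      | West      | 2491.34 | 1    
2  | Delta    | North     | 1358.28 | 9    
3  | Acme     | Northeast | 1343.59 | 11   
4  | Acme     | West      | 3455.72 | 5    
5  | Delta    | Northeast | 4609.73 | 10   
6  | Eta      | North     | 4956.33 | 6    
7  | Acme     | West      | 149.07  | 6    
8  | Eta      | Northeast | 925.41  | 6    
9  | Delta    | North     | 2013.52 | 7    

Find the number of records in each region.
SELECT region, COUNT(*) as count
FROM orders
GROUP BY region

Result:
  North: 3
  Northeast: 3
  West: 3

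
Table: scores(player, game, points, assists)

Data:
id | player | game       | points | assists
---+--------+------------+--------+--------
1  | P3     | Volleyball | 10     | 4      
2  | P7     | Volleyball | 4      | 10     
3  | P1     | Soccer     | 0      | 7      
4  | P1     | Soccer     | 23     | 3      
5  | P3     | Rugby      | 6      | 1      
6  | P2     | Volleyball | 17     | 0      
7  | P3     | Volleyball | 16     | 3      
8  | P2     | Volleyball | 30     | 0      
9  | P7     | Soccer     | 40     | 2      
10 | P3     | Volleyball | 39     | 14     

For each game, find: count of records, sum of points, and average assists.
SELECT game,
       COUNT(*) as cnt,
       SUM(points) as total_points,
       AVG(assists) as avg_assists
FROM scores
GROUP BY game

Result:
  Rugby: 1 records, 6 total points, 1.00 avg assists
  Soccer: 3 records, 63 total points, 4.00 avg assists
  Volleyball: 6 records, 116 total points, 5.17 avg assists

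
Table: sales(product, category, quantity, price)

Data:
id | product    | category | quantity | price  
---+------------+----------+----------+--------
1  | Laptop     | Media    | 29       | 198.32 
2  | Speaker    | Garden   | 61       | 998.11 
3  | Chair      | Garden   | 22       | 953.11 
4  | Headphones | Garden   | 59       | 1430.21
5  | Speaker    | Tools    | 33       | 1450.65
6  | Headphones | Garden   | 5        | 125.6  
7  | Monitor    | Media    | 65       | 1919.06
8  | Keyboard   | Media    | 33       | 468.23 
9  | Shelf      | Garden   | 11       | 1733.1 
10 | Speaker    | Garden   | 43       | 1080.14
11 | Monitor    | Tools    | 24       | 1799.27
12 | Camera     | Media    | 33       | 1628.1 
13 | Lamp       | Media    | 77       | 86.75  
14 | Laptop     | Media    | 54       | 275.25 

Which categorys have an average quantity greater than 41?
SELECT category, AVG(quantity)
FROM sales
GROUP BY category
HAVING AVG(quantity) > 41

Result:
  Media: avg=48.50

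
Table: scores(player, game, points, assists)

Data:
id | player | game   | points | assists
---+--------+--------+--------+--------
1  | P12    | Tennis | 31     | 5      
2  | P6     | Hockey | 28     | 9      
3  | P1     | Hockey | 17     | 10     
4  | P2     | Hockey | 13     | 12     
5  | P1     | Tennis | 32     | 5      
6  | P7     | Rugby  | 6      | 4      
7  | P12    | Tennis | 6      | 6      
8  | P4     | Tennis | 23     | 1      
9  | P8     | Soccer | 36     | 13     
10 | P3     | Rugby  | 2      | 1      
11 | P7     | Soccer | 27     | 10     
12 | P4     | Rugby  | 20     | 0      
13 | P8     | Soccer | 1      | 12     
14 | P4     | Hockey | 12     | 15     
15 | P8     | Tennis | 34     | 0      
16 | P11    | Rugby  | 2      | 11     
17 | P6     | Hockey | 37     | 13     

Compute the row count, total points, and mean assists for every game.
SELECT game,
       COUNT(*) as cnt,
       SUM(points) as total_points,
       AVG(assists) as avg_assists
FROM scores
GROUP BY game

Result:
  Hockey: 5 records, 107 total points, 11.80 avg assists
  Rugby: 4 records, 30 total points, 4.00 avg assists
  Soccer: 3 records, 64 total points, 11.67 avg assists
  Tennis: 5 records, 126 total points, 3.40 avg assists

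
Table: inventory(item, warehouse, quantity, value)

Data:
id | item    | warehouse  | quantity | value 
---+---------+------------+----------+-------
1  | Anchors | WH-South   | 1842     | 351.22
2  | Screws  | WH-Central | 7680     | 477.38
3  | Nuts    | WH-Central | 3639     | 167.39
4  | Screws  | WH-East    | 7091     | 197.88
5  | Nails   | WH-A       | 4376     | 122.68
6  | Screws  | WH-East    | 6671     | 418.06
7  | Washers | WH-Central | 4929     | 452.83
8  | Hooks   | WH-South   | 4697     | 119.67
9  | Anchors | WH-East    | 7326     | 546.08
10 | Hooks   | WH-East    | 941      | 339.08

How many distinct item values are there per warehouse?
SELECT warehouse, COUNT(DISTINCT item)
FROM inventory
GROUP BY warehouse

Result:
  WH-A: 1 distinct
  WH-Central: 3 distinct
  WH-East: 3 distinct
  WH-South: 2 distinct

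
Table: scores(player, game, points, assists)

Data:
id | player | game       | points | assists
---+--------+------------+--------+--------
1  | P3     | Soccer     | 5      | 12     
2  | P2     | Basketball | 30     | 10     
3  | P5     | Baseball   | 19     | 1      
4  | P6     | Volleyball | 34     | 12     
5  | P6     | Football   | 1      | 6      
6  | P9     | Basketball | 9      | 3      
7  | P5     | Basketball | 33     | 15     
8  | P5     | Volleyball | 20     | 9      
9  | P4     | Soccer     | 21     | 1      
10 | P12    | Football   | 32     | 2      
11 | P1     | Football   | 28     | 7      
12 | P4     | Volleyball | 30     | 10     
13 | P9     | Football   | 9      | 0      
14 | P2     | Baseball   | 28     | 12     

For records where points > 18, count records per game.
SELECT game, COUNT(*)
FROM scores
WHERE points > 18
GROUP BY game

Note: WHERE filters rows before grouping.

Result:
  Baseball: 2
  Basketball: 2
  Football: 2
  Soccer: 1
  Volleyball: 3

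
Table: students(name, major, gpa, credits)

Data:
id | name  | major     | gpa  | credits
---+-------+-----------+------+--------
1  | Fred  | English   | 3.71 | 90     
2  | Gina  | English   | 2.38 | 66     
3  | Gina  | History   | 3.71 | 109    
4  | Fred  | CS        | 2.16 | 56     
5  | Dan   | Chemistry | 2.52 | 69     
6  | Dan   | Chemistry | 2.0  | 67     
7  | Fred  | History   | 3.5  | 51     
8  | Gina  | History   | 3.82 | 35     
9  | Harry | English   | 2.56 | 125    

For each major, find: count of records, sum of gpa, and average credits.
SELECT major,
       COUNT(*) as cnt,
       SUM(gpa) as total_gpa,
       AVG(credits) as avg_credits
FROM students
GROUP BY major

Result:
  CS: 1 records, 2.16 total gpa, 56.00 avg credits
  Chemistry: 2 records, 4.52 total gpa, 68.00 avg credits
  English: 3 records, 8.65 total gpa, 93.67 avg credits
  History: 3 records, 11.03 total gpa, 65.00 avg credits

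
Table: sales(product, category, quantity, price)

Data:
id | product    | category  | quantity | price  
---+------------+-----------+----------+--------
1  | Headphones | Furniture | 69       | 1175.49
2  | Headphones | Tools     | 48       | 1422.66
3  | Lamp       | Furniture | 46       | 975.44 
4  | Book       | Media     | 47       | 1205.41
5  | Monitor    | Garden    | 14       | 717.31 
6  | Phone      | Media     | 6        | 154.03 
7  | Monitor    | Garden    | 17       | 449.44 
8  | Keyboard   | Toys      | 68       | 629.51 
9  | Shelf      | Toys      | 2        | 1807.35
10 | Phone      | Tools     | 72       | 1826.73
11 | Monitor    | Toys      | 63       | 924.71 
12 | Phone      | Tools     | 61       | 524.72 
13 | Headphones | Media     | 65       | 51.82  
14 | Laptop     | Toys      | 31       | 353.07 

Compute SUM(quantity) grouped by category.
SELECT category, SUM(quantity) as result
FROM sales
GROUP BY category

Result:
  Furniture: 115
  Garden: 31
  Media: 118
  Tools: 181
  Toys: 164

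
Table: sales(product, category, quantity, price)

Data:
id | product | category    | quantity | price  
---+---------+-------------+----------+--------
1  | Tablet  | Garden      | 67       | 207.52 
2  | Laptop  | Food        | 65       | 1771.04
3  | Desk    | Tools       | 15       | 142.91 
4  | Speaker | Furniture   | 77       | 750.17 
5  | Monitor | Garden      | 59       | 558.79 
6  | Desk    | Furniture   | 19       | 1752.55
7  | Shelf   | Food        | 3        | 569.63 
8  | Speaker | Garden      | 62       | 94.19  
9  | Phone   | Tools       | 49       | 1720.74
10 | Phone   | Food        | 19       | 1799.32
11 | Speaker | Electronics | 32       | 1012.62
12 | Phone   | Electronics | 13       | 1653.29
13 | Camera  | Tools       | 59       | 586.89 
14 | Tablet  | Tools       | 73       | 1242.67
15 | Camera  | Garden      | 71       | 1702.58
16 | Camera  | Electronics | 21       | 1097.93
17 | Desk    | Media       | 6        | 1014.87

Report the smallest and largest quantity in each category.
SELECT category, MIN(quantity), MAX(quantity)
FROM sales
GROUP BY category

Result:
  Electronics: min=13, max=32
  Food: min=3, max=65
  Furniture: min=19, max=77
  Garden: min=59, max=71
  Media: min=6, max=6
  Tools: min=15, max=73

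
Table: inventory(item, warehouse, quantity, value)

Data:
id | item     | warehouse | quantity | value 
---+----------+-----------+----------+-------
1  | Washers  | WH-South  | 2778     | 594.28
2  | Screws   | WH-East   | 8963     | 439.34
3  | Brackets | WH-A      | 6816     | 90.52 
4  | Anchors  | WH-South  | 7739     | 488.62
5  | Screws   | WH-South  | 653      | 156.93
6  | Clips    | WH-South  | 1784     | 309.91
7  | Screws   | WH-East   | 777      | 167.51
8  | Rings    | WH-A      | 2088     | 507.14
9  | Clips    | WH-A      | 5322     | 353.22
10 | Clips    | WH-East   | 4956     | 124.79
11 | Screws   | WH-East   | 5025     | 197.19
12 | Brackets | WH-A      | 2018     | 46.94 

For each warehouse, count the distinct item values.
SELECT warehouse, COUNT(DISTINCT item)
FROM inventory
GROUP BY warehouse

Result:
  WH-A: 3 distinct
  WH-East: 2 distinct
  WH-South: 4 distinct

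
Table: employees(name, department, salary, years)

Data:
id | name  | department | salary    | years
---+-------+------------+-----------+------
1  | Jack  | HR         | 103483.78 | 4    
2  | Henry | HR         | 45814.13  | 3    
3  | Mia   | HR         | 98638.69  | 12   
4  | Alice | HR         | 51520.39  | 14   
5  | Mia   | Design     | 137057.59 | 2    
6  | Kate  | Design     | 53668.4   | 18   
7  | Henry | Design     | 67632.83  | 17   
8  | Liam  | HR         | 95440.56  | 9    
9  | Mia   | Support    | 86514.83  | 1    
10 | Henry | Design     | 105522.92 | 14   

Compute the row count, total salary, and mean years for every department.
SELECT department,
       COUNT(*) as cnt,
       SUM(salary) as total_salary,
       AVG(years) as avg_years
FROM employees
GROUP BY department

Result:
  Design: 4 records, 363881.74 total salary, 12.75 avg years
  HR: 5 records, 394897.55 total salary, 8.40 avg years
  Support: 1 records, 86514.83 total salary, 1.00 avg years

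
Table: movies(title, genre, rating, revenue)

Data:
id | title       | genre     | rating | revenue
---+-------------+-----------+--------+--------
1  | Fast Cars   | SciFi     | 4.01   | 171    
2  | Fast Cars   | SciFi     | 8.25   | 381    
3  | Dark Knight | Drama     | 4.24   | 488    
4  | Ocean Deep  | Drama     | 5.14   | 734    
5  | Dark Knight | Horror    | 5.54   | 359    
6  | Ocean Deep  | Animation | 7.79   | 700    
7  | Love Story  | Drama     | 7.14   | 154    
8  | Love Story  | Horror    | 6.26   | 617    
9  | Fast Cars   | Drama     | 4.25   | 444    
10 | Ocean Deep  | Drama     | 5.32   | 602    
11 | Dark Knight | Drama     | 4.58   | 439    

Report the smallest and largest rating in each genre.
SELECT genre, MIN(rating), MAX(rating)
FROM movies
GROUP BY genre

Result:
  Animation: min=7.79, max=7.79
  Drama: min=4.24, max=7.14
  Horror: min=5.54, max=6.26
  SciFi: min=4.01, max=8.25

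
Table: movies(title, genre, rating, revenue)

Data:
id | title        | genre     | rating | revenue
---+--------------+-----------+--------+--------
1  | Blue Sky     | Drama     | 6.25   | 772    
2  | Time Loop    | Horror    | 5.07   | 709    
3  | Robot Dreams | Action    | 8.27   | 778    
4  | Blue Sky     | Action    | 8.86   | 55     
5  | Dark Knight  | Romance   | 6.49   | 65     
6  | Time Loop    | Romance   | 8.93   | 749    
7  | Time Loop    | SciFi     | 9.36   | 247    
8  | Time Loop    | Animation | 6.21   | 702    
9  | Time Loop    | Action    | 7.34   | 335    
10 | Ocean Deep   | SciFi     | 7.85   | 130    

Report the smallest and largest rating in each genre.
SELECT genre, MIN(rating), MAX(rating)
FROM movies
GROUP BY genre

Result:
  Action: min=7.34, max=8.86
  Animation: min=6.21, max=6.21
  Drama: min=6.25, max=6.25
  Horror: min=5.07, max=5.07
  Romance: min=6.49, max=8.93
  SciFi: min=7.85, max=9.36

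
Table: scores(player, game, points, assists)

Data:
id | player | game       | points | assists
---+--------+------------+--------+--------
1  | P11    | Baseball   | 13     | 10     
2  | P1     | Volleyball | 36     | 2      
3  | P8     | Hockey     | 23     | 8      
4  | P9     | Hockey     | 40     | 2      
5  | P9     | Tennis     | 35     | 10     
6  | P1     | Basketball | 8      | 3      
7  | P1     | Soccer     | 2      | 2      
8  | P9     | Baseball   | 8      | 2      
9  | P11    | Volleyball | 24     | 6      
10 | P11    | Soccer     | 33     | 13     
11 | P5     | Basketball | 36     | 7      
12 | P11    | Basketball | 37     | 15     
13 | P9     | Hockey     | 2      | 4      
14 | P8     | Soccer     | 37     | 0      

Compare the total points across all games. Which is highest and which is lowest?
SELECT game, SUM(points)
FROM scores
GROUP BY game
ORDER BY SUM(points)

All groups:
  Baseball: 21
  Tennis: 35
  Volleyball: 60
  Hockey: 65
  Soccer: 72
  Basketball: 81

Highest: Basketball (81)
Lowest: Baseball (21)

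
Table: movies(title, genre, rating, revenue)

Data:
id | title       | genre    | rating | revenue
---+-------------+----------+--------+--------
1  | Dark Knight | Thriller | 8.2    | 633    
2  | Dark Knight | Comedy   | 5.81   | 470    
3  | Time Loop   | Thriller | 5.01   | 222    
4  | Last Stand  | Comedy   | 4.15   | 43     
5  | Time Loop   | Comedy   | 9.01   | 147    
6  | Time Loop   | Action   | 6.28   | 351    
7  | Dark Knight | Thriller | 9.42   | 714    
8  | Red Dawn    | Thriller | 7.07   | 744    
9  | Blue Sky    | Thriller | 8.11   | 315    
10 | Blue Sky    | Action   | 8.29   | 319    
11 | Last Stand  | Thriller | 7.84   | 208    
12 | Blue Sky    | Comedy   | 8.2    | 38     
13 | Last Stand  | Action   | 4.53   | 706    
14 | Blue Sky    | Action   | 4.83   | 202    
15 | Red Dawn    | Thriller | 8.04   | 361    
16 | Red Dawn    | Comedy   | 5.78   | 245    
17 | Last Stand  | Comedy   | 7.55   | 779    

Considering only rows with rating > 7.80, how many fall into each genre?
SELECT genre, COUNT(*)
FROM movies
WHERE rating > 7.80
GROUP BY genre

Note: WHERE filters rows before grouping.

Result:
  Action: 1
  Comedy: 2
  Thriller: 5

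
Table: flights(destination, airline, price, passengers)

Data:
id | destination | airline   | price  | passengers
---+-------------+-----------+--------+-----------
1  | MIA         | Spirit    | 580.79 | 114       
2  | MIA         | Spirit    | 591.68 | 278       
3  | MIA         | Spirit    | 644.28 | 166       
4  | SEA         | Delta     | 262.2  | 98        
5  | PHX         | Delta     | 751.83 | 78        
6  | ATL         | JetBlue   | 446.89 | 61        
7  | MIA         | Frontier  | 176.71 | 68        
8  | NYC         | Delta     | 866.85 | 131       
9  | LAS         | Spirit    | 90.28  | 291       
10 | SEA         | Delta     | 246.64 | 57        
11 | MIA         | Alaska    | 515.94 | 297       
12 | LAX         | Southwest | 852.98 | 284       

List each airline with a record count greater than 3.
SELECT airline, COUNT(*) as cnt
FROM flights
GROUP BY airline
HAVING COUNT(*) > 3

Result:
  Delta: 4
  Spirit: 4

Note: HAVING filters groups after aggregation, WHERE filters rows before.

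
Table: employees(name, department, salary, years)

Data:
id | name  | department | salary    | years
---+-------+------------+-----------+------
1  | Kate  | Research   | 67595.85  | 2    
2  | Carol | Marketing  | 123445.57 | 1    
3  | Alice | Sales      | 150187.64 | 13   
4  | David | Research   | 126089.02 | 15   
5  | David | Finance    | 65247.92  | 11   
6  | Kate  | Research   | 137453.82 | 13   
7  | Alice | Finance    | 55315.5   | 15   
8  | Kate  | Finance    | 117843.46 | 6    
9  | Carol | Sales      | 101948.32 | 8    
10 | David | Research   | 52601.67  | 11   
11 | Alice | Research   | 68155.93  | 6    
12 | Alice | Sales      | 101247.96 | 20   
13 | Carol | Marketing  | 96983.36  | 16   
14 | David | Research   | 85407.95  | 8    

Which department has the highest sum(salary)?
SELECT department, SUM(salary) as val
FROM employees
GROUP BY department
ORDER BY val DESC
LIMIT 1

Result: Research with sum(salary) = 537304.24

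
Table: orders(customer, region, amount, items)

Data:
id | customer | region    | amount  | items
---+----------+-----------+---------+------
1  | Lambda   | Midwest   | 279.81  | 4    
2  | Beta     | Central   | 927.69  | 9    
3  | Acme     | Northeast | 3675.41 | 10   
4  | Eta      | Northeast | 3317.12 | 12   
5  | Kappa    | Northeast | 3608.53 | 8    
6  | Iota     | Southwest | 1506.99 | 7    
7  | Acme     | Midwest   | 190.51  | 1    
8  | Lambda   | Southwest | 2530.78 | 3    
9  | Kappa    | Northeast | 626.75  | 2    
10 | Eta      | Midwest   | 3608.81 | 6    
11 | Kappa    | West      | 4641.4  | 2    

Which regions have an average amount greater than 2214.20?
SELECT region, AVG(amount)
FROM orders
GROUP BY region
HAVING AVG(amount) > 2214.20

Result:
  Northeast: avg=2806.95
  West: avg=4641.40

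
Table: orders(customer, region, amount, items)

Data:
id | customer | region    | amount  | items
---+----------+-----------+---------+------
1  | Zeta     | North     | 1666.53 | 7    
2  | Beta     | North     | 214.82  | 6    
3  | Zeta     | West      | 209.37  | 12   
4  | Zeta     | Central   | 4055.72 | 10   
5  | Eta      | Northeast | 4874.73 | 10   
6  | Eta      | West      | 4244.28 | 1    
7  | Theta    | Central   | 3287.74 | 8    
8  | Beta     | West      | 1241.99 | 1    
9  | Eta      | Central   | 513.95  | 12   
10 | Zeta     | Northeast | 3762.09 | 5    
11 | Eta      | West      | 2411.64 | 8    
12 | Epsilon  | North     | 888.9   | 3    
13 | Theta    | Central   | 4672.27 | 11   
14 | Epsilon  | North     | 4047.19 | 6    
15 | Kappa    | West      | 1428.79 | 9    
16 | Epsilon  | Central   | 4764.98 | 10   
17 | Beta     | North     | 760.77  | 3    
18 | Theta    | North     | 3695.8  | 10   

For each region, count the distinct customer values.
SELECT region, COUNT(DISTINCT customer)
FROM orders
GROUP BY region

Result:
  Central: 4 distinct
  North: 4 distinct
  Northeast: 2 distinct
  West: 4 distinct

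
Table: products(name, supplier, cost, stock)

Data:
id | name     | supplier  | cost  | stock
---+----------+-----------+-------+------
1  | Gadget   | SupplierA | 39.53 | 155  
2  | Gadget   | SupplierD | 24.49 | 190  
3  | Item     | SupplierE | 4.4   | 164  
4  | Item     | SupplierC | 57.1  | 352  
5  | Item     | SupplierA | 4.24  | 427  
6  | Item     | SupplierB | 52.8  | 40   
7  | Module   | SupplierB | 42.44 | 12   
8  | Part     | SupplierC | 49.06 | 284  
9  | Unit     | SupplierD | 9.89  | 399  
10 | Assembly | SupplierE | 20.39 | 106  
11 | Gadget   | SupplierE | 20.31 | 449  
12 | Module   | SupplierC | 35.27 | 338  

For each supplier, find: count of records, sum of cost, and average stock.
SELECT supplier,
       COUNT(*) as cnt,
       SUM(cost) as total_cost,
       AVG(stock) as avg_stock
FROM products
GROUP BY supplier

Result:
  SupplierA: 2 records, 43.77 total cost, 291.00 avg stock
  SupplierB: 2 records, 95.24 total cost, 26.00 avg stock
  SupplierC: 3 records, 141.43 total cost, 324.67 avg stock
  SupplierD: 2 records, 34.38 total cost, 294.50 avg stock
  SupplierE: 3 records, 45.10 total cost, 239.67 avg stock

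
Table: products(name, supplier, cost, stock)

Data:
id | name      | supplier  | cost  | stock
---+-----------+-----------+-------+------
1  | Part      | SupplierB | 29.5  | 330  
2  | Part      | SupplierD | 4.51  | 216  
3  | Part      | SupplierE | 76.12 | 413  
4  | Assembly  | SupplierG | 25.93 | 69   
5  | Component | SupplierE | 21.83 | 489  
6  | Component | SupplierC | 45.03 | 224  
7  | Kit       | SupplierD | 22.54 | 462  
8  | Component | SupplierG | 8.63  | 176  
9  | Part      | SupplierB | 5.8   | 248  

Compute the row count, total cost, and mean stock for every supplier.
SELECT supplier,
       COUNT(*) as cnt,
       SUM(cost) as total_cost,
       AVG(stock) as avg_stock
FROM products
GROUP BY supplier

Result:
  SupplierB: 2 records, 35.30 total cost, 289.00 avg stock
  SupplierC: 1 records, 45.03 total cost, 224.00 avg stock
  SupplierD: 2 records, 27.05 total cost, 339.00 avg stock
  SupplierE: 2 records, 97.95 total cost, 451.00 avg stock
  SupplierG: 2 records, 34.56 total cost, 122.50 avg stock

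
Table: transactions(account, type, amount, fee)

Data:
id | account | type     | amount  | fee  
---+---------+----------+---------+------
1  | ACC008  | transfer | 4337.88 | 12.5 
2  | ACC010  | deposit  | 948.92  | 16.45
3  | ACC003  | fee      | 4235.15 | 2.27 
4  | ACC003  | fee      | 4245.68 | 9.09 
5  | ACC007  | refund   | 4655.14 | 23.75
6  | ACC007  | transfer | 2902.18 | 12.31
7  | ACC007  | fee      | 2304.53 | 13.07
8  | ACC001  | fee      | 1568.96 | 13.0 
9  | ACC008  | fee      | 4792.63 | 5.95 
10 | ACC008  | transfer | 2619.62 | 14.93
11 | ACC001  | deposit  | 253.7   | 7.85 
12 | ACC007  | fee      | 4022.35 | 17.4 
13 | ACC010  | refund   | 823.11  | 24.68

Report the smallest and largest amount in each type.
SELECT type, MIN(amount), MAX(amount)
FROM transactions
GROUP BY type

Result:
  deposit: min=253.70, max=948.92
  fee: min=1568.96, max=4792.63
  refund: min=823.11, max=4655.14
  transfer: min=2619.62, max=4337.88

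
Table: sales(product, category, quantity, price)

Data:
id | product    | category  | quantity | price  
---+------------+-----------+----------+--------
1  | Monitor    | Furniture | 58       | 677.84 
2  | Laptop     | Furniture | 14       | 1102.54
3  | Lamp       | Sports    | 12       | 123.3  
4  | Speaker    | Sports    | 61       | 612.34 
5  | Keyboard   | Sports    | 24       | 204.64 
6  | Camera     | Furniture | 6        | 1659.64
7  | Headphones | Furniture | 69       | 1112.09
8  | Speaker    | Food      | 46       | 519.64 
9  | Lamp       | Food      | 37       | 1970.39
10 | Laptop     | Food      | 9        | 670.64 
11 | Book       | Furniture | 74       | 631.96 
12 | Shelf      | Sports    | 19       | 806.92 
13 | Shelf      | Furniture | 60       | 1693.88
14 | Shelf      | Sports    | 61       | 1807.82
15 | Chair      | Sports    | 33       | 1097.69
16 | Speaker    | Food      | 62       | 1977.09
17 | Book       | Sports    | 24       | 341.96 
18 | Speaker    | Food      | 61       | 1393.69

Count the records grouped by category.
SELECT category, COUNT(*) as count
FROM sales
GROUP BY category

Result:
  Food: 5
  Furniture: 6
  Sports: 7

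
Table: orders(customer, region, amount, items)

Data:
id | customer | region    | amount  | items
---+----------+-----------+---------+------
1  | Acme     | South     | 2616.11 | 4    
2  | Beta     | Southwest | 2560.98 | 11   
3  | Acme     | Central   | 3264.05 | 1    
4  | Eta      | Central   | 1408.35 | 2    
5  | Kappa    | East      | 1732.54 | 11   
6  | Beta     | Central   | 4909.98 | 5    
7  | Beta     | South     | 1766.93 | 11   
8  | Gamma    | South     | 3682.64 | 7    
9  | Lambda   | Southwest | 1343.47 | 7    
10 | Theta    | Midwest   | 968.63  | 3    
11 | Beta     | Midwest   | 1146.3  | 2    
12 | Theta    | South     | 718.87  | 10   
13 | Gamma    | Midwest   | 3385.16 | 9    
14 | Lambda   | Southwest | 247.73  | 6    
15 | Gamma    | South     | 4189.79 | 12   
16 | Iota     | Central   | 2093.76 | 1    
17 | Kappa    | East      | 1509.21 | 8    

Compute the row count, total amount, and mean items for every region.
SELECT region,
       COUNT(*) as cnt,
       SUM(amount) as total_amount,
       AVG(items) as avg_items
FROM orders
GROUP BY region

Result:
  Central: 4 records, 11676.14 total amount, 2.25 avg items
  East: 2 records, 3241.75 total amount, 9.50 avg items
  Midwest: 3 records, 5500.09 total amount, 4.67 avg items
  South: 5 records, 12974.34 total amount, 8.80 avg items
  Southwest: 3 records, 4152.18 total amount, 8.00 avg items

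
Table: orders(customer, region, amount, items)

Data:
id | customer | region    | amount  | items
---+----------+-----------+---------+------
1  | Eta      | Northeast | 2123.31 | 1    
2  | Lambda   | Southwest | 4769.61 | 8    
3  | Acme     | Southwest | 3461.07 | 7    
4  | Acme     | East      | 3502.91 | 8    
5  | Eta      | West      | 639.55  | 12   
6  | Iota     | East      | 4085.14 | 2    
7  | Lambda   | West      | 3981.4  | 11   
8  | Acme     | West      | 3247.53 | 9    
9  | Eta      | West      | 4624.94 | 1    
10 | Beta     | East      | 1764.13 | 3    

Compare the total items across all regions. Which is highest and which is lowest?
SELECT region, SUM(items)
FROM orders
GROUP BY region
ORDER BY SUM(items)

All groups:
  Northeast: 1
  East: 13
  Southwest: 15
  West: 33

Highest: West (33)
Lowest: Northeast (1)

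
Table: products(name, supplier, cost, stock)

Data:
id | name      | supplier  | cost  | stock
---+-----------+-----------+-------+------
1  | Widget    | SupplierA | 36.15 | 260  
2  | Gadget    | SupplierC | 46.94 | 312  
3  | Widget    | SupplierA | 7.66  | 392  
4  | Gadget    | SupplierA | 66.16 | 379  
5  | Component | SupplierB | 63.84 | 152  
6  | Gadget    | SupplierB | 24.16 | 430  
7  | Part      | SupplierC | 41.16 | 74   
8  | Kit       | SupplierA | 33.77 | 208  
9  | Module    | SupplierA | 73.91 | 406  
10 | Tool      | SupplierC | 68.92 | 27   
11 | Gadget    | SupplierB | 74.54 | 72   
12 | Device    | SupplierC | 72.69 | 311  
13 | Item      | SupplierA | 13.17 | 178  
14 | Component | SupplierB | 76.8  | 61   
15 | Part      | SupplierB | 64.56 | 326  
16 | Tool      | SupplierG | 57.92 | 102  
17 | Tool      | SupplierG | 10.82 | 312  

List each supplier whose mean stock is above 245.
SELECT supplier, AVG(stock)
FROM products
GROUP BY supplier
HAVING AVG(stock) > 245

Result:
  SupplierA: avg=303.83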